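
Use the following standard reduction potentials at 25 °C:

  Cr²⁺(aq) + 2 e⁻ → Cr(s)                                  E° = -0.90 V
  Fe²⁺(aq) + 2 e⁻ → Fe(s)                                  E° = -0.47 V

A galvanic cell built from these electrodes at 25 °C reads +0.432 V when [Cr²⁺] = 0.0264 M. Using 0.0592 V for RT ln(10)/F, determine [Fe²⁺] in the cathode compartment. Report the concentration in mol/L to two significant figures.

0.031 M

Fe²⁺/Fe is the cathode, Cr²⁺/Cr the anode: E°cell = +0.43 V, n = 2.
Overall reaction: Fe²⁺(aq) + Cr(s) → Fe(s) + Cr²⁺(aq); Q = [Cr²⁺]^1/[Fe²⁺]^1.
From E = E° − (0.0592/n) log Q: log Q = (E° − E)·n/0.0592 = (+0.43 − (+0.432))·2/0.0592 = -0.0676.
So 1·log[Fe²⁺] = 1·log(0.0264) − log Q = -1.5784 − (-0.0676) = -1.5108; [Fe²⁺] = 10^(-1.5108) ≈ 0.031 M.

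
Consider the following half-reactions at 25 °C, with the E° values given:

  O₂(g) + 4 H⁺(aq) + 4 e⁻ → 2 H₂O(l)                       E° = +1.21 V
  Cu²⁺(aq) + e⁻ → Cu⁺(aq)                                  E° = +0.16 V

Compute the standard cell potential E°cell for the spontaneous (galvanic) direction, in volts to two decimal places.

+1.05 V

The O₂/H₂O couple has the higher reduction potential, so it is the cathode; Cu²⁺/Cu⁺ is oxidised at the anode.
E°cell = E°(cathode) − E°(anode) = (+1.21) − (+0.16) = +1.05 V.
Since E°cell > 0, the reaction is spontaneous under standard conditions.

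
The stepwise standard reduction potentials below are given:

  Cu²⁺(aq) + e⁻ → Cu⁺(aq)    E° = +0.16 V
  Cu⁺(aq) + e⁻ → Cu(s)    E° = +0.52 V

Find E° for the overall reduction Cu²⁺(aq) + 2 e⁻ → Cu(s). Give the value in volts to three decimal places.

Standard free energies of sequential steps add: ΔG°₃ = ΔG°₁ + ΔG°₂, so n₃E°₃ = n₁E°₁ + n₂E°₂.
E°₃ = (1×+0.16 + 1×+0.52) / 2 = (+0.680) / 2 = +0.340 V.

+0.340 V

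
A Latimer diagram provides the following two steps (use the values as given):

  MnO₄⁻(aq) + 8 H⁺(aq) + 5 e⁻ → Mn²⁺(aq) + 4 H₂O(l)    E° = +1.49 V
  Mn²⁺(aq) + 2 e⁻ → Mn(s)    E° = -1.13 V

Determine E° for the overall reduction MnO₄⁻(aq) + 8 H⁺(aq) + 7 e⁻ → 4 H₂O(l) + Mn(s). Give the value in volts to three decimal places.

+0.741 V

Since ΔG° = −nFE° is additive over sequential reductions, n₃E°₃ = n₁E°₁ + n₂E°₂.
E°₃ = (5×+1.49 + 2×-1.13) / 7 = (+5.190) / 7 = +0.741 V.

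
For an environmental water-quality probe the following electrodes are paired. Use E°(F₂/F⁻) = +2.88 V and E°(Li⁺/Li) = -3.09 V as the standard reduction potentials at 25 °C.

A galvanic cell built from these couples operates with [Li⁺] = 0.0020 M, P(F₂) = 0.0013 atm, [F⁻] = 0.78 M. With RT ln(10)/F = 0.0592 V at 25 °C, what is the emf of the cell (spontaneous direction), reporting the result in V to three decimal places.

+6.051 V

F₂/F⁻ is the cathode (higher E°), Li⁺/Li the anode: E°cell = +2.88 − (-3.09) = +5.97 V, n = 2.
Overall: F₂(g) + 2 Li(s) → 2 F⁻(aq) + 2 Li⁺(aq)
Q = [F⁻]^2·[Li⁺]^2 / (P(F₂)); log Q = -2.728.
E = E° − (0.0592/n) log Q = +5.97 − (0.0592/2)(-2.728) = +6.051 V.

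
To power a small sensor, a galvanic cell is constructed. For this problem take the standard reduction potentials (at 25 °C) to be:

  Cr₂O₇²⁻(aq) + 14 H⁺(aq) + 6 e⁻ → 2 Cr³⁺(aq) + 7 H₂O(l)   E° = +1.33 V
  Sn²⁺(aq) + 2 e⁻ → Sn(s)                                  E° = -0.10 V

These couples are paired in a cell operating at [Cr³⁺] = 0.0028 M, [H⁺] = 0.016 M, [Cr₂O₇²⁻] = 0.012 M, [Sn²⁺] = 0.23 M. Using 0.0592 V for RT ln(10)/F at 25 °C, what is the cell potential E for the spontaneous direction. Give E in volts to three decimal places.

+1.232 V

Cr₂O₇²⁻/Cr³⁺ is the cathode (higher E°), Sn²⁺/Sn the anode: E°cell = +1.33 − (-0.10) = +1.43 V, n = 6.
Overall: Cr₂O₇²⁻(aq) + 14 H⁺(aq) + 3 Sn(s) → 2 Cr³⁺(aq) + 7 H₂O(l) + 3 Sn²⁺(aq)
Q = [Cr³⁺]^2·[Sn²⁺]^3 / ([Cr₂O₇²⁻]·[H⁺]^14); log Q = 20.043.
E = E° − (0.0592/n) log Q = +1.43 − (0.0592/6)(20.043) = +1.232 V.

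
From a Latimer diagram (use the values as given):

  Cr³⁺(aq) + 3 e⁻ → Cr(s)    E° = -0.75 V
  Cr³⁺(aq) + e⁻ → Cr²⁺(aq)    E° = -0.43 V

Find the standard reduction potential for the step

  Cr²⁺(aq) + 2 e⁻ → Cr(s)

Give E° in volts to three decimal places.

-0.910 V

Sequential free energies add, so n₃E°₃ = n₁E°₁ + n₂E°₂.
With n₃ = 3, and the known step contributing 1×(-0.43) V, the unknown satisfies 2·E° = 3×(-0.75) − 1×(-0.43) = -1.820.
E° = -1.820 / 2 = -0.910 V.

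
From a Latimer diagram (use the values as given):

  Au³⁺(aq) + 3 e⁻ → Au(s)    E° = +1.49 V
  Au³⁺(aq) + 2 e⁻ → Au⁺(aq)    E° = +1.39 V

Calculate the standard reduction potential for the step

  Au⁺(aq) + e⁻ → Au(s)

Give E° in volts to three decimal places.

Sequential free energies add, so n₃E°₃ = n₁E°₁ + n₂E°₂.
With n₃ = 3, and the known step contributing 2×(+1.39) V, the unknown satisfies 1·E° = 3×(+1.49) − 2×(+1.39) = +1.690.
E° = +1.690 / 1 = +1.690 V.

+1.690 V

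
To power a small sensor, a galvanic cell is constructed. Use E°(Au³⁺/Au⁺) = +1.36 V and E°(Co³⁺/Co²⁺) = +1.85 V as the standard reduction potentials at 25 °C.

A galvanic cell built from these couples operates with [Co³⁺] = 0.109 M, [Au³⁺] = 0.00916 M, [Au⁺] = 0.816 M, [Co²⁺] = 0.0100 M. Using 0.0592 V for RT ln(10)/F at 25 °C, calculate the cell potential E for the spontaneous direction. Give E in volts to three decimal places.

Co³⁺/Co²⁺ is the cathode (higher E°), Au³⁺/Au⁺ the anode: E°cell = +1.85 − (+1.36) = +0.49 V, n = 2.
Overall: 2 Co³⁺(aq) + Au⁺(aq) → 2 Co²⁺(aq) + Au³⁺(aq)
Q = [Co²⁺]^2·[Au³⁺] / ([Co³⁺]^2·[Au⁺]); log Q = -4.025.
E = E° − (0.0592/n) log Q = +0.49 − (0.0592/2)(-4.025) = +0.609 V.

+0.609 V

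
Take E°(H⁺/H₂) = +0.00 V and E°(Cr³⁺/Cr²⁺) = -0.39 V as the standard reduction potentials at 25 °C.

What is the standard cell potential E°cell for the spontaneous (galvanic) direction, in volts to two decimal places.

+0.39 V

The H⁺/H₂ couple has the higher reduction potential, so it is the cathode; Cr³⁺/Cr²⁺ is oxidised at the anode.
E°cell = E°(cathode) − E°(anode) = (+0.00) − (-0.39) = +0.39 V.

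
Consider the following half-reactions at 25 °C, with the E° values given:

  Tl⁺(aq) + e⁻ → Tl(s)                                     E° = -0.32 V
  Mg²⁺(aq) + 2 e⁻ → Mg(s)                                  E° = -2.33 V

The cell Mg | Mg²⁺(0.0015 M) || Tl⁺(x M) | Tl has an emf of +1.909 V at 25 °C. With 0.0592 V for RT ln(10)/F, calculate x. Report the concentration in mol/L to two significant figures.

0.00076 M

Tl⁺/Tl is the cathode, Mg²⁺/Mg the anode: E°cell = +2.01 V, n = 2.
Overall reaction: 2 Tl⁺(aq) + Mg(s) → 2 Tl(s) + Mg²⁺(aq); Q = [Mg²⁺]^1/[Tl⁺]^2.
From E = E° − (0.0592/n) log Q: log Q = (E° − E)·n/0.0592 = (+2.01 − (+1.909))·2/0.0592 = 3.4122.
So 2·log[Tl⁺] = 1·log(0.0015) − log Q = -2.8239 − (3.4122) = -6.2361; log[Tl⁺] = -6.2361 / 2 = -3.1181; [Tl⁺] = 10^(-3.1181) ≈ 0.00076 M.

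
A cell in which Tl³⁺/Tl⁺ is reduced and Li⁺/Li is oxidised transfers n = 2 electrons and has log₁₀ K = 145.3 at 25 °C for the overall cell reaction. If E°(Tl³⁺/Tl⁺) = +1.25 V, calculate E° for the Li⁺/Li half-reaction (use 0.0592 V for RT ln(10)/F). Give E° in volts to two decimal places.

E°cell = (0.0592/n)·log K = (0.0592/2)(145.3) = +4.301 V.
Since Tl³⁺/Tl⁺ is the cathode and Li⁺/Li the anode, E°cell = E°(Tl³⁺/Tl⁺) − E°(Li⁺/Li).
So E°(Li⁺/Li) = E°(Tl³⁺/Tl⁺) − E°cell = (+1.25) − (+4.301) = -3.05 V.

-3.05 V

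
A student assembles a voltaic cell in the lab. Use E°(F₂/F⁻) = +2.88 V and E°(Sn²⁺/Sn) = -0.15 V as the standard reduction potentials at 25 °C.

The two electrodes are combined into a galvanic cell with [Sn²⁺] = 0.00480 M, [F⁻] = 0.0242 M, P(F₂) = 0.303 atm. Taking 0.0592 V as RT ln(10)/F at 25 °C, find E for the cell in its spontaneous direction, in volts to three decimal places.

+3.179 V

F₂/F⁻ is the cathode (higher E°), Sn²⁺/Sn the anode: E°cell = +2.88 − (-0.15) = +3.03 V, n = 2.
Overall: F₂(g) + Sn(s) → 2 F⁻(aq) + Sn²⁺(aq)
Q = [F⁻]^2·[Sn²⁺] / (P(F₂)); log Q = -5.033.
E = E° − (0.0592/n) log Q = +3.03 − (0.0592/2)(-5.033) = +3.179 V.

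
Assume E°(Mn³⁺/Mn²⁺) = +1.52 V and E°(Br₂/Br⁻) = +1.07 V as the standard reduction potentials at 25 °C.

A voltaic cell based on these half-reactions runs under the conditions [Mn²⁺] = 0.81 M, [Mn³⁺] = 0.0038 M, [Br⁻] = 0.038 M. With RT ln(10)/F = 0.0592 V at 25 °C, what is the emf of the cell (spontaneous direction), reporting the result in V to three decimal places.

+0.228 V

Mn³⁺/Mn²⁺ is the cathode (higher E°), Br₂/Br⁻ the anode: E°cell = +1.52 − (+1.07) = +0.45 V, n = 2.
Overall: 2 Mn³⁺(aq) + 2 Br⁻(aq) → 2 Mn²⁺(aq) + Br₂(l)
Q = [Mn²⁺]^2 / ([Mn³⁺]^2·[Br⁻]^2); log Q = 7.498.
E = E° − (0.0592/n) log Q = +0.45 − (0.0592/2)(7.498) = +0.228 V.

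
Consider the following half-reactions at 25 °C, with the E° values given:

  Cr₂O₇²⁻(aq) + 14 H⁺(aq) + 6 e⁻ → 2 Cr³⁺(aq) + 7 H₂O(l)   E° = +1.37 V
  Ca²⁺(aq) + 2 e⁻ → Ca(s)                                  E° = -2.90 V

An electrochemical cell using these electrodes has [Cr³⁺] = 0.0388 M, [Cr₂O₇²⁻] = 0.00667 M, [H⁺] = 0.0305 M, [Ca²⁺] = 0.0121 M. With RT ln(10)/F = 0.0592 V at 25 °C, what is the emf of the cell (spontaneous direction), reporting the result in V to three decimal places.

Cr₂O₇²⁻/Cr³⁺ is the cathode (higher E°), Ca²⁺/Ca the anode: E°cell = +1.37 − (-2.90) = +4.27 V, n = 6.
Overall: Cr₂O₇²⁻(aq) + 14 H⁺(aq) + 3 Ca(s) → 2 Cr³⁺(aq) + 7 H₂O(l) + 3 Ca²⁺(aq)
Q = [Cr³⁺]^2·[Ca²⁺]^3 / ([Cr₂O₇²⁻]·[H⁺]^14); log Q = 14.822.
E = E° − (0.0592/n) log Q = +4.27 − (0.0592/6)(14.822) = +4.124 V.

+4.124 V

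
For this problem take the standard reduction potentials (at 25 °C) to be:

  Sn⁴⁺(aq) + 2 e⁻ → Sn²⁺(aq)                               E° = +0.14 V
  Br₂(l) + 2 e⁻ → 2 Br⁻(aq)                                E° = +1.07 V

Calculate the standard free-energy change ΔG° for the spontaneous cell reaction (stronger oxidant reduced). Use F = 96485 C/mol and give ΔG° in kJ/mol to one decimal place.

Br₂/Br⁻ (E° = +1.07 V) is the cathode; Sn⁴⁺/Sn²⁺ (E° = +0.14 V) is the anode, so E°cell = +0.93 V.
Balancing electrons gives n = 2 (lcm of 2 and 2).
ΔG° = −nFE° = −(2)(96485)(+0.93) = -179,462 J = -179.5 kJ/mol.

-179.5 kJ/mol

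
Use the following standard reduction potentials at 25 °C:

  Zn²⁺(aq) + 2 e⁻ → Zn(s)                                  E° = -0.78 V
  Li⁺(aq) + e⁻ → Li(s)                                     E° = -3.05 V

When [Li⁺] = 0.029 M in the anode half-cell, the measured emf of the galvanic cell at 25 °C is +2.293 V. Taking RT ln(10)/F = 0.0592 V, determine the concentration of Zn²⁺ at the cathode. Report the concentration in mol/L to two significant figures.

Zn²⁺/Zn is the cathode, Li⁺/Li the anode: E°cell = +2.27 V, n = 2.
Overall reaction: Zn²⁺(aq) + 2 Li(s) → Zn(s) + 2 Li⁺(aq); Q = [Li⁺]^2/[Zn²⁺]^1.
From E = E° − (0.0592/n) log Q: log Q = (E° − E)·n/0.0592 = (+2.27 − (+2.293))·2/0.0592 = -0.7770.
So 1·log[Zn²⁺] = 2·log(0.029) − log Q = -3.0752 − (-0.7770) = -2.2982; [Zn²⁺] = 10^(-2.2982) ≈ 0.0050 M.

0.0050 M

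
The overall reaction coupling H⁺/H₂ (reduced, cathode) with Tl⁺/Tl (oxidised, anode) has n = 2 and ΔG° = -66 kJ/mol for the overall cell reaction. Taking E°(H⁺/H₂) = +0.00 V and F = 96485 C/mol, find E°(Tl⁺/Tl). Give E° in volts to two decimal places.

-0.34 V

E°cell = −ΔG°/(nF) = −(-66×10³)/((2)(96485)) = +0.342 V.
Since H⁺/H₂ is the cathode and Tl⁺/Tl the anode, E°cell = E°(H⁺/H₂) − E°(Tl⁺/Tl).
So E°(Tl⁺/Tl) = E°(H⁺/H₂) − E°cell = (+0.00) − (+0.342) = -0.34 V.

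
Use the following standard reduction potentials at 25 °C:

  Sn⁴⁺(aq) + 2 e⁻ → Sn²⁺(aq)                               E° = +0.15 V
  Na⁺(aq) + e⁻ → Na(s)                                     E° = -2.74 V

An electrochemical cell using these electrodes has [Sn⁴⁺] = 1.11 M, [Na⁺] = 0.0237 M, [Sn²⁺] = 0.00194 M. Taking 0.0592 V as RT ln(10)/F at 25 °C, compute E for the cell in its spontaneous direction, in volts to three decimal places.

Sn⁴⁺/Sn²⁺ is the cathode (higher E°), Na⁺/Na the anode: E°cell = +0.15 − (-2.74) = +2.89 V, n = 2.
Overall: Sn⁴⁺(aq) + 2 Na(s) → Sn²⁺(aq) + 2 Na⁺(aq)
Q = [Sn²⁺]·[Na⁺]^2 / ([Sn⁴⁺]); log Q = -6.008.
E = E° − (0.0592/n) log Q = +2.89 − (0.0592/2)(-6.008) = +3.068 V.

+3.068 V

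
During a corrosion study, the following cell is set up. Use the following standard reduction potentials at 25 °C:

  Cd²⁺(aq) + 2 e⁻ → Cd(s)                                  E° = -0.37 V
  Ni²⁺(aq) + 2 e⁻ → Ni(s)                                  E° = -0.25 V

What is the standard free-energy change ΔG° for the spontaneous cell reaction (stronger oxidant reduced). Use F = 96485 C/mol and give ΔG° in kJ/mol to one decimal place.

-23.2 kJ/mol

Ni²⁺/Ni (E° = -0.25 V) is the cathode; Cd²⁺/Cd (E° = -0.37 V) is the anode, so E°cell = +0.12 V.
Balancing electrons gives n = 2 (lcm of 2 and 2).
ΔG° = −nFE° = −(2)(96485)(+0.12) = -23,156 J = -23.2 kJ/mol.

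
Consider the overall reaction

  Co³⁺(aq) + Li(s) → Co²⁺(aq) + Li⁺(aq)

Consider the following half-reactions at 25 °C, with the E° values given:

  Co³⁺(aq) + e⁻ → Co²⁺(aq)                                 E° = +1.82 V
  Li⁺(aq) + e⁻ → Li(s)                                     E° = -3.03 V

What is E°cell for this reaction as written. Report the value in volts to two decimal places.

The Co³⁺/Co²⁺ couple has the higher reduction potential, so it is the cathode; Li⁺/Li is oxidised at the anode.
E°cell = E°(cathode) − E°(anode) = (+1.82) − (-3.03) = +4.85 V.

+4.85 V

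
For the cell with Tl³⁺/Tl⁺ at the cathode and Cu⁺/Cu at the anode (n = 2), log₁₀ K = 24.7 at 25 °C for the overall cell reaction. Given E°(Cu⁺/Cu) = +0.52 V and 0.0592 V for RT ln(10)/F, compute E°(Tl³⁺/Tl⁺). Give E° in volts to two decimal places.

+1.25 V

E°cell = (0.0592/n)·log K = (0.0592/2)(24.7) = +0.731 V.
Since Tl³⁺/Tl⁺ is the cathode and Cu⁺/Cu the anode, E°cell = E°(Tl³⁺/Tl⁺) − E°(Cu⁺/Cu).
So E°(Tl³⁺/Tl⁺) = E°cell + E°(Cu⁺/Cu) = +0.731 + (+0.52) = +1.25 V.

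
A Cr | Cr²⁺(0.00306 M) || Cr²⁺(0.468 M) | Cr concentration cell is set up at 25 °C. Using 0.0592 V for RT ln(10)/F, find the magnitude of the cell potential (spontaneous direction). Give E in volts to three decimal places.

For a concentration cell E°cell = 0. The 0.468 M side is the cathode (reduction is favoured where [Cr²⁺] is higher).
With n = 2, E = −(0.0592/2) log([Cr²⁺]ₐₙ/[Cr²⁺]꜀ₐₜ) = −(0.0592/2) log(0.00306/0.468) = −(0.0592/2)(-2.185) = +0.065 V.

+0.065 V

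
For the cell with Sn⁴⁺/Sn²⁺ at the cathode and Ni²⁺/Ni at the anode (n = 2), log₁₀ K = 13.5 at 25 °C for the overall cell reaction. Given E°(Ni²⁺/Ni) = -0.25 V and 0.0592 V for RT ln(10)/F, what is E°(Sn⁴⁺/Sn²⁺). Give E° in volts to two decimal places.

E°cell = (0.0592/n)·log K = (0.0592/2)(13.5) = +0.400 V.
Since Sn⁴⁺/Sn²⁺ is the cathode and Ni²⁺/Ni the anode, E°cell = E°(Sn⁴⁺/Sn²⁺) − E°(Ni²⁺/Ni).
So E°(Sn⁴⁺/Sn²⁺) = E°cell + E°(Ni²⁺/Ni) = +0.400 + (-0.25) = +0.15 V.

+0.15 V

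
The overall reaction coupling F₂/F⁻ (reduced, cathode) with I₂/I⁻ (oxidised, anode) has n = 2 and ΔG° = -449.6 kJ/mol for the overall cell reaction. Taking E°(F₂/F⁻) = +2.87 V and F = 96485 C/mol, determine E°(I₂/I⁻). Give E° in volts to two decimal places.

E°cell = −ΔG°/(nF) = −(-449.6×10³)/((2)(96485)) = +2.330 V.
Since F₂/F⁻ is the cathode and I₂/I⁻ the anode, E°cell = E°(F₂/F⁻) − E°(I₂/I⁻).
So E°(I₂/I⁻) = E°(F₂/F⁻) − E°cell = (+2.87) − (+2.330) = +0.54 V.

+0.54 V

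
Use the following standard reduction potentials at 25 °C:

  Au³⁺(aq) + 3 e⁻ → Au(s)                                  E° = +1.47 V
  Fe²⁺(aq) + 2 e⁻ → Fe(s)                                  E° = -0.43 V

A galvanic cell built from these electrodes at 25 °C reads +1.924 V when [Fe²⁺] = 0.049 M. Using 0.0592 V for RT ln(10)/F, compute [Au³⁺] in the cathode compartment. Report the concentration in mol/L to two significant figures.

Au³⁺/Au is the cathode, Fe²⁺/Fe the anode: E°cell = +1.90 V, n = 6.
Overall reaction: 2 Au³⁺(aq) + 3 Fe(s) → 2 Au(s) + 3 Fe²⁺(aq); Q = [Fe²⁺]^3/[Au³⁺]^2.
From E = E° − (0.0592/n) log Q: log Q = (E° − E)·n/0.0592 = (+1.90 − (+1.924))·6/0.0592 = -2.4324.
So 2·log[Au³⁺] = 3·log(0.049) − log Q = -3.9294 − (-2.4324) = -1.4970; log[Au³⁺] = -1.4970 / 2 = -0.7485; [Au³⁺] = 10^(-0.7485) ≈ 0.18 M.

0.18 M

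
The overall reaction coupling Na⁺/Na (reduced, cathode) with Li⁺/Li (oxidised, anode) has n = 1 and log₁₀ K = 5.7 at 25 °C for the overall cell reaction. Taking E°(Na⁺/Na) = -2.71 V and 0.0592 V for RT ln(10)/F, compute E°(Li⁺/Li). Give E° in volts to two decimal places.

-3.05 V

E°cell = (0.0592/n)·log K = (0.0592/1)(5.7) = +0.337 V.
Since Na⁺/Na is the cathode and Li⁺/Li the anode, E°cell = E°(Na⁺/Na) − E°(Li⁺/Li).
So E°(Li⁺/Li) = E°(Na⁺/Na) − E°cell = (-2.71) − (+0.337) = -3.05 V.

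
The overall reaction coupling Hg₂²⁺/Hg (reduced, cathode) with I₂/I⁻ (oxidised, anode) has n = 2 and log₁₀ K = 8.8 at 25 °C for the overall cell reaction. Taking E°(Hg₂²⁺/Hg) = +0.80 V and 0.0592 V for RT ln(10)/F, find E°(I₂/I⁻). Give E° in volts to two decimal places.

+0.54 V

E°cell = (0.0592/n)·log K = (0.0592/2)(8.8) = +0.260 V.
Since Hg₂²⁺/Hg is the cathode and I₂/I⁻ the anode, E°cell = E°(Hg₂²⁺/Hg) − E°(I₂/I⁻).
So E°(I₂/I⁻) = E°(Hg₂²⁺/Hg) − E°cell = (+0.80) − (+0.260) = +0.54 V.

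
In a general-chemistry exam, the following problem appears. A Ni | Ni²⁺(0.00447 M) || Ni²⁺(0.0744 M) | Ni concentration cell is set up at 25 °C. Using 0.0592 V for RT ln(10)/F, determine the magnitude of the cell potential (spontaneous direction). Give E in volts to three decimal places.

+0.036 V

For a concentration cell E°cell = 0. The 0.0744 M side is the cathode (reduction is favoured where [Ni²⁺] is higher).
With n = 2, E = −(0.0592/2) log([Ni²⁺]ₐₙ/[Ni²⁺]꜀ₐₜ) = −(0.0592/2) log(0.00447/0.0744) = −(0.0592/2)(-1.221) = +0.036 V.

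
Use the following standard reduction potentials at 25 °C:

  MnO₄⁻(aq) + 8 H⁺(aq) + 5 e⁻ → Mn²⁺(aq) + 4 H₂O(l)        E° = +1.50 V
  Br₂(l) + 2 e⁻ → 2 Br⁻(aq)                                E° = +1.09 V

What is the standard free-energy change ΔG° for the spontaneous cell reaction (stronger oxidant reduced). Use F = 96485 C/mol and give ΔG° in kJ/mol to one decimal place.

-395.6 kJ/mol

MnO₄⁻/Mn²⁺ (E° = +1.50 V) is the cathode; Br₂/Br⁻ (E° = +1.09 V) is the anode, so E°cell = +0.41 V.
Balancing electrons gives n = 10 (lcm of 5 and 2).
ΔG° = −nFE° = −(10)(96485)(+0.41) = -395,588 J = -395.6 kJ/mol.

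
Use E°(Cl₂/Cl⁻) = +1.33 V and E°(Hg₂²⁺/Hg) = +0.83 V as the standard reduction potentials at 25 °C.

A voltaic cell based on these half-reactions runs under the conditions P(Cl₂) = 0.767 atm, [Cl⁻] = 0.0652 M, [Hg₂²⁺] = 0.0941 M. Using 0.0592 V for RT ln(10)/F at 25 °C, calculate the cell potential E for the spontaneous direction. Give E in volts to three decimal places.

+0.597 V

Cl₂/Cl⁻ is the cathode (higher E°), Hg₂²⁺/Hg the anode: E°cell = +1.33 − (+0.83) = +0.50 V, n = 2.
Overall: Cl₂(g) + 2 Hg(l) → 2 Cl⁻(aq) + Hg₂²⁺(aq)
Q = [Cl⁻]^2·[Hg₂²⁺] / (P(Cl₂)); log Q = -3.283.
E = E° − (0.0592/n) log Q = +0.50 − (0.0592/2)(-3.283) = +0.597 V.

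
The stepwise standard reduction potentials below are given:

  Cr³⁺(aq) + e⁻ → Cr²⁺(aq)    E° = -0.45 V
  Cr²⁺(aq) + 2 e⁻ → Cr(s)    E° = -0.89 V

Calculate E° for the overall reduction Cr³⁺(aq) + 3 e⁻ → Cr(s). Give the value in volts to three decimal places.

Standard free energies of sequential steps add: ΔG°₃ = ΔG°₁ + ΔG°₂, so n₃E°₃ = n₁E°₁ + n₂E°₂.
E°₃ = (1×-0.45 + 2×-0.89) / 3 = (-2.230) / 3 = -0.743 V.
Simply averaging or adding the two E° values would be wrong; the electron-weighted sum is required.

-0.743 V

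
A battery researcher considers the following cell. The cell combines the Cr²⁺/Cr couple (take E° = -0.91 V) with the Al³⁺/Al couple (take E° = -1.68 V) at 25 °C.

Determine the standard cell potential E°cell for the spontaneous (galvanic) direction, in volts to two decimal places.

The Cr²⁺/Cr couple has the higher reduction potential, so it is the cathode; Al³⁺/Al is oxidised at the anode.
E°cell = E°(cathode) − E°(anode) = (-0.91) − (-1.68) = +0.77 V.

+0.77 V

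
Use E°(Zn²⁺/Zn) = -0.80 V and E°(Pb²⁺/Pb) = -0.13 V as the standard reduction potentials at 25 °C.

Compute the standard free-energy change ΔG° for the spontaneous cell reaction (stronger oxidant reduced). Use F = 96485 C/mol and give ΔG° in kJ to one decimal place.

Pb²⁺/Pb (E° = -0.13 V) is the cathode; Zn²⁺/Zn (E° = -0.80 V) is the anode, so E°cell = +0.67 V.
Balancing electrons gives n = 2 (lcm of 2 and 2).
ΔG° = −nFE° = −(2)(96485)(+0.67) = -129,290 J = -129.3 kJ.

-129.3 kJ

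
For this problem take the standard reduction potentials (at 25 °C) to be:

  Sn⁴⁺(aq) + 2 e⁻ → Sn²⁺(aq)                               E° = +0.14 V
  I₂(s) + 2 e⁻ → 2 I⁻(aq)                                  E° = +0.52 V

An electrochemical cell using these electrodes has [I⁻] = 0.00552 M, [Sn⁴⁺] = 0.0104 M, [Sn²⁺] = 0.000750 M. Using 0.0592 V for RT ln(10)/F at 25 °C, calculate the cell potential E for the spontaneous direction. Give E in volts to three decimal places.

+0.480 V

I₂/I⁻ is the cathode (higher E°), Sn⁴⁺/Sn²⁺ the anode: E°cell = +0.52 − (+0.14) = +0.38 V, n = 2.
Overall: I₂(s) + Sn²⁺(aq) → 2 I⁻(aq) + Sn⁴⁺(aq)
Q = [I⁻]^2·[Sn⁴⁺] / ([Sn²⁺]); log Q = -3.374.
E = E° − (0.0592/n) log Q = +0.38 − (0.0592/2)(-3.374) = +0.480 V.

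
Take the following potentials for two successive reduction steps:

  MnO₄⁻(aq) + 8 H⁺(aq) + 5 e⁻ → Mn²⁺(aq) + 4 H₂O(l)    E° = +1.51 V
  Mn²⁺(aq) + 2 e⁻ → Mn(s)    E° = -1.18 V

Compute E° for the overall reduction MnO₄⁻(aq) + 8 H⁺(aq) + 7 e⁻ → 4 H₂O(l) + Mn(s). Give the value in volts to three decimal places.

Since ΔG° = −nFE° is additive over sequential reductions, n₃E°₃ = n₁E°₁ + n₂E°₂.
E°₃ = (5×+1.51 + 2×-1.18) / 7 = (+5.190) / 7 = +0.741 V.

+0.741 V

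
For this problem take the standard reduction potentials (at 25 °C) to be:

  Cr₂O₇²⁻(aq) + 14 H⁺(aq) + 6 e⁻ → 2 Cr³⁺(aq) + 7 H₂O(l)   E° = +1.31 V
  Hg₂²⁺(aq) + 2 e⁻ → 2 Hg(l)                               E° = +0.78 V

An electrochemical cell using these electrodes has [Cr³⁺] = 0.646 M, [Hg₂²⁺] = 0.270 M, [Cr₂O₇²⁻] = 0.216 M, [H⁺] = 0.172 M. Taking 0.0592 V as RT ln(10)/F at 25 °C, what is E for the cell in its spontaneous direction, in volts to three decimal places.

+0.438 V

Cr₂O₇²⁻/Cr³⁺ is the cathode (higher E°), Hg₂²⁺/Hg the anode: E°cell = +1.31 − (+0.78) = +0.53 V, n = 6.
Overall: Cr₂O₇²⁻(aq) + 14 H⁺(aq) + 6 Hg(l) → 2 Cr³⁺(aq) + 7 H₂O(l) + 3 Hg₂²⁺(aq)
Q = [Cr³⁺]^2·[Hg₂²⁺]^3 / ([Cr₂O₇²⁻]·[H⁺]^14); log Q = 9.283.
E = E° − (0.0592/n) log Q = +0.53 − (0.0592/6)(9.283) = +0.438 V.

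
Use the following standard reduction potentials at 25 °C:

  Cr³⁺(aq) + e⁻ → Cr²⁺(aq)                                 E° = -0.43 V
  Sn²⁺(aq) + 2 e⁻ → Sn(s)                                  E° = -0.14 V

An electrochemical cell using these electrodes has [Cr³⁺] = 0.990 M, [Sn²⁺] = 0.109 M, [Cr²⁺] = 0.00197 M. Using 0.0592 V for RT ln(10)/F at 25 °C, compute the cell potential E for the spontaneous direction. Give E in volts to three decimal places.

Sn²⁺/Sn is the cathode (higher E°), Cr³⁺/Cr²⁺ the anode: E°cell = -0.14 − (-0.43) = +0.29 V, n = 2.
Overall: Sn²⁺(aq) + 2 Cr²⁺(aq) → Sn(s) + 2 Cr³⁺(aq)
Q = [Cr³⁺]^2 / ([Sn²⁺]·[Cr²⁺]^2); log Q = 6.365.
E = E° − (0.0592/n) log Q = +0.29 − (0.0592/2)(6.365) = +0.102 V.

+0.102 V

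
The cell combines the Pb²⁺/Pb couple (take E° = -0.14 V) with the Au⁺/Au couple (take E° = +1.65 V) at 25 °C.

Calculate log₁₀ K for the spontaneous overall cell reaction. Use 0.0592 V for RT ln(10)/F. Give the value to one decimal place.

60.5

Cathode: Au⁺/Au; anode: Pb²⁺/Pb. E°cell = +1.79 V, n = 2.
log K = nE°cell / 0.0592 = (2)(+1.79) / 0.0592 = 60.5.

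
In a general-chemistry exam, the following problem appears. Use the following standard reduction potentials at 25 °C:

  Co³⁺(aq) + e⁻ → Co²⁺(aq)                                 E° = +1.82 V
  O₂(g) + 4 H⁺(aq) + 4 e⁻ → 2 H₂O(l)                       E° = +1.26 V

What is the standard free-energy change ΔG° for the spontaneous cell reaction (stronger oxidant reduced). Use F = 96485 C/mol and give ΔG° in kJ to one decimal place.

-216.1 kJ

Co³⁺/Co²⁺ (E° = +1.82 V) is the cathode; O₂/H₂O (E° = +1.26 V) is the anode, so E°cell = +0.56 V.
Balancing electrons gives n = 4 (lcm of 1 and 4).
ΔG° = −nFE° = −(4)(96485)(+0.56) = -216,126 J = -216.1 kJ.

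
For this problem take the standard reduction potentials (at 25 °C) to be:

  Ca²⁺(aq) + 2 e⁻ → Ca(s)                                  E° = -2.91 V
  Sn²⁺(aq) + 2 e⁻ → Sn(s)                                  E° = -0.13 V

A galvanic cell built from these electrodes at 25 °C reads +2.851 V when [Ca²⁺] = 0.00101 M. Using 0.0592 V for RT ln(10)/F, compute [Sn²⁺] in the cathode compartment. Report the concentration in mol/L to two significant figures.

Sn²⁺/Sn is the cathode, Ca²⁺/Ca the anode: E°cell = +2.78 V, n = 2.
Overall reaction: Sn²⁺(aq) + Ca(s) → Sn(s) + Ca²⁺(aq); Q = [Ca²⁺]^1/[Sn²⁺]^1.
From E = E° − (0.0592/n) log Q: log Q = (E° − E)·n/0.0592 = (+2.78 − (+2.851))·2/0.0592 = -2.3986.
So 1·log[Sn²⁺] = 1·log(0.00101) − log Q = -2.9957 − (-2.3986) = -0.5971; [Sn²⁺] = 10^(-0.5971) ≈ 0.25 M.

0.25 M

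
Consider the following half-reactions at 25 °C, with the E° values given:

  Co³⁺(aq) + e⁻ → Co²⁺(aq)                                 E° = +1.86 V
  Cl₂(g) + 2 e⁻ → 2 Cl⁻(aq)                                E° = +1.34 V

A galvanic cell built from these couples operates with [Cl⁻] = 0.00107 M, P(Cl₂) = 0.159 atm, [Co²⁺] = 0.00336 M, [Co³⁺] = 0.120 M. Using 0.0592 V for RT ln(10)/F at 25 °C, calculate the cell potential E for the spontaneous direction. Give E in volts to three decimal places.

Co³⁺/Co²⁺ is the cathode (higher E°), Cl₂/Cl⁻ the anode: E°cell = +1.86 − (+1.34) = +0.52 V, n = 2.
Overall: 2 Co³⁺(aq) + 2 Cl⁻(aq) → 2 Co²⁺(aq) + Cl₂(g)
Q = [Co²⁺]^2·P(Cl₂) / ([Co³⁺]^2·[Cl⁻]^2); log Q = 2.037.
E = E° − (0.0592/n) log Q = +0.52 − (0.0592/2)(2.037) = +0.460 V.

+0.460 V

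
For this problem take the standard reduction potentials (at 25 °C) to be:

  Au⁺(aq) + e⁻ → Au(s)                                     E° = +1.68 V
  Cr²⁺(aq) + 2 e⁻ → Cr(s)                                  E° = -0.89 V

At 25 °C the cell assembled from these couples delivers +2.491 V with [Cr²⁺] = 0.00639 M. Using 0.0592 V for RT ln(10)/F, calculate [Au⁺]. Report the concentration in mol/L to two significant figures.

0.0037 M

Au⁺/Au is the cathode, Cr²⁺/Cr the anode: E°cell = +2.57 V, n = 2.
Overall reaction: 2 Au⁺(aq) + Cr(s) → 2 Au(s) + Cr²⁺(aq); Q = [Cr²⁺]^1/[Au⁺]^2.
From E = E° − (0.0592/n) log Q: log Q = (E° − E)·n/0.0592 = (+2.57 − (+2.491))·2/0.0592 = 2.6689.
So 2·log[Au⁺] = 1·log(0.00639) − log Q = -2.1945 − (2.6689) = -4.8634; log[Au⁺] = -4.8634 / 2 = -2.4317; [Au⁺] = 10^(-2.4317) ≈ 0.0037 M.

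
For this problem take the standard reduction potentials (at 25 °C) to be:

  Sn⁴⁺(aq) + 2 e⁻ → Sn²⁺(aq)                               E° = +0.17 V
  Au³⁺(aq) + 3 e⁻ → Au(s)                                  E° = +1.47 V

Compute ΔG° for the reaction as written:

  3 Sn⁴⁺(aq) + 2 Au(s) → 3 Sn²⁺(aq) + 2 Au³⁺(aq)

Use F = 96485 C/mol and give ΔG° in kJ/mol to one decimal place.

As written, Sn⁴⁺/Sn²⁺ is reduced (cathode) and Au³⁺/Au is oxidised (anode), so E°cell = (+0.17) − (+1.47) = -1.30 V.
Balancing electrons gives n = 6.
ΔG° = −nFE° = −(6)(96485)(-1.30) = 752,583 J = +752.6 kJ/mol.

+752.6 kJ/mol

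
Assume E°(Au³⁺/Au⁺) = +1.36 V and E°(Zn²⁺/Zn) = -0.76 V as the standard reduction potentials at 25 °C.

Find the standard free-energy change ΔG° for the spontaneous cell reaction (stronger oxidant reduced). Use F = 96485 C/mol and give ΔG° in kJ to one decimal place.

-409.1 kJ

Au³⁺/Au⁺ (E° = +1.36 V) is the cathode; Zn²⁺/Zn (E° = -0.76 V) is the anode, so E°cell = +2.12 V.
Balancing electrons gives n = 2 (lcm of 2 and 2).
ΔG° = −nFE° = −(2)(96485)(+2.12) = -409,096 J = -409.1 kJ.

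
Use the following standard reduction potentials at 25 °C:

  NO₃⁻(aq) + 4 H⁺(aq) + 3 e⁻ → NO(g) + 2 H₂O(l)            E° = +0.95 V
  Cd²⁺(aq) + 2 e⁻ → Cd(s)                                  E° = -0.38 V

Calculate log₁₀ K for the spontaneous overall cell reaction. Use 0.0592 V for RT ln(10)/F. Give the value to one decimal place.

134.8

Cathode: NO₃⁻/NO; anode: Cd²⁺/Cd. E°cell = +1.33 V, n = 6.
log K = nE°cell / 0.0592 = (6)(+1.33) / 0.0592 = 134.8.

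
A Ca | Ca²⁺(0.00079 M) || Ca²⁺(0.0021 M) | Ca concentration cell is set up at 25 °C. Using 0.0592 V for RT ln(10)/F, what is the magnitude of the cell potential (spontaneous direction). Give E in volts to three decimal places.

For a concentration cell E°cell = 0. The 0.0021 M side is the cathode (reduction is favoured where [Ca²⁺] is higher).
With n = 2, E = −(0.0592/2) log([Ca²⁺]ₐₙ/[Ca²⁺]꜀ₐₜ) = −(0.0592/2) log(0.00079/0.0021) = −(0.0592/2)(-0.425) = +0.013 V.

+0.013 V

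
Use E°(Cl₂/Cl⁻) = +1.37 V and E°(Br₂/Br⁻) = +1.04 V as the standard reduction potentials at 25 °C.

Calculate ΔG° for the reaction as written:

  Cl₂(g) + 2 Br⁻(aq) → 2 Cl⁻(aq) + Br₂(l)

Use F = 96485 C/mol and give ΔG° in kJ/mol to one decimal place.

As written, Cl₂/Cl⁻ is reduced (cathode) and Br₂/Br⁻ is oxidised (anode), so E°cell = (+1.37) − (+1.04) = +0.33 V.
Balancing electrons gives n = 2.
ΔG° = −nFE° = −(2)(96485)(+0.33) = -63,680 J = -63.7 kJ/mol.

-63.7 kJ/mol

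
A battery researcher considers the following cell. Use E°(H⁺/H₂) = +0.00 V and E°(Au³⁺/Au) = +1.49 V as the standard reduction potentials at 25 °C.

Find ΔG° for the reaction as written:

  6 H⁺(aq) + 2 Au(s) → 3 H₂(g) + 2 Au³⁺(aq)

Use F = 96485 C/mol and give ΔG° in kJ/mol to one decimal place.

+862.6 kJ/mol

As written, H⁺/H₂ is reduced (cathode) and Au³⁺/Au is oxidised (anode), so E°cell = (+0.00) − (+1.49) = -1.49 V.
Balancing electrons gives n = 6.
ΔG° = −nFE° = −(6)(96485)(-1.49) = 862,576 J = +862.6 kJ/mol.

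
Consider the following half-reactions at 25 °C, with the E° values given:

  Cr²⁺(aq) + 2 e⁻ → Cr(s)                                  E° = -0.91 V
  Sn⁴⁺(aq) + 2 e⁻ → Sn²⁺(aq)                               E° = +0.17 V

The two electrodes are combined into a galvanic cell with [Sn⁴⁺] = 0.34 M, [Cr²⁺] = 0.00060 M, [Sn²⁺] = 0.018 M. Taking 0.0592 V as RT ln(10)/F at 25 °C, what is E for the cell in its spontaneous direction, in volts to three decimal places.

+1.213 V

Sn⁴⁺/Sn²⁺ is the cathode (higher E°), Cr²⁺/Cr the anode: E°cell = +0.17 − (-0.91) = +1.08 V, n = 2.
Overall: Sn⁴⁺(aq) + Cr(s) → Sn²⁺(aq) + Cr²⁺(aq)
Q = [Sn²⁺]·[Cr²⁺] / ([Sn⁴⁺]); log Q = -4.498.
E = E° − (0.0592/n) log Q = +1.08 − (0.0592/2)(-4.498) = +1.213 V.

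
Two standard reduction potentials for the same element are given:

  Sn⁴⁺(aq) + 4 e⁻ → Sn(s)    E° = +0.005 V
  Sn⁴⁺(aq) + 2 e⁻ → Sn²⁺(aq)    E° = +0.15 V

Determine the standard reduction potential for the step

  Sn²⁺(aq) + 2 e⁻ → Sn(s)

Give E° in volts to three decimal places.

Sequential free energies add, so n₃E°₃ = n₁E°₁ + n₂E°₂.
With n₃ = 4, and the known step contributing 2×(+0.15) V, the unknown satisfies 2·E° = 4×(+0.005) − 2×(+0.15) = -0.280.
E° = -0.280 / 2 = -0.140 V.

-0.140 V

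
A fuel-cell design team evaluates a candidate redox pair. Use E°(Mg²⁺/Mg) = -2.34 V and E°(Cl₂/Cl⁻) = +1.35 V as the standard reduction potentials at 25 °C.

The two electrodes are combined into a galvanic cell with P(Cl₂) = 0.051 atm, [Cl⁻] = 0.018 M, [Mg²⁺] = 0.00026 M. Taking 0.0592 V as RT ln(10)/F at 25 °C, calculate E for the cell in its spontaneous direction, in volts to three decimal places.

Cl₂/Cl⁻ is the cathode (higher E°), Mg²⁺/Mg the anode: E°cell = +1.35 − (-2.34) = +3.69 V, n = 2.
Overall: Cl₂(g) + Mg(s) → 2 Cl⁻(aq) + Mg²⁺(aq)
Q = [Cl⁻]^2·[Mg²⁺] / (P(Cl₂)); log Q = -5.782.
E = E° − (0.0592/n) log Q = +3.69 − (0.0592/2)(-5.782) = +3.861 V.

+3.861 V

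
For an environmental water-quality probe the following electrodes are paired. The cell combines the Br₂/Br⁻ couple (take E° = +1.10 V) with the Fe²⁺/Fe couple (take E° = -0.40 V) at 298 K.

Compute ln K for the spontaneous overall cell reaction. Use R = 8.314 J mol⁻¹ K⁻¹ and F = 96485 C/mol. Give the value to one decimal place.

Cathode: Br₂/Br⁻; anode: Fe²⁺/Fe. E°cell = (+1.10) − (-0.40) = +1.50 V, with n = 2.
ΔG° = −nFE° = −RT ln K, so ln K = nFE°/(RT) = (2)(96485)(+1.50) / ((8.314)(298)) = 116.830.

116.8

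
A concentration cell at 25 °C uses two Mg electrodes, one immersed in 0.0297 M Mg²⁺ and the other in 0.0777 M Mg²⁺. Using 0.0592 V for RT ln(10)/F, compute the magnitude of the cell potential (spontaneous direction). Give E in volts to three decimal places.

For a concentration cell E°cell = 0. The 0.0777 M side is the cathode (reduction is favoured where [Mg²⁺] is higher).
With n = 2, E = −(0.0592/2) log([Mg²⁺]ₐₙ/[Mg²⁺]꜀ₐₜ) = −(0.0592/2) log(0.0297/0.0777) = −(0.0592/2)(-0.418) = +0.012 V.

+0.012 V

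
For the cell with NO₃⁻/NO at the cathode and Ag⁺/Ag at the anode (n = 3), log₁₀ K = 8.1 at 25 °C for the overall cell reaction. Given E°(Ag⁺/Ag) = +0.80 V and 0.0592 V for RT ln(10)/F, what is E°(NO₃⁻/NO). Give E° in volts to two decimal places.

E°cell = (0.0592/n)·log K = (0.0592/3)(8.1) = +0.160 V.
Since NO₃⁻/NO is the cathode and Ag⁺/Ag the anode, E°cell = E°(NO₃⁻/NO) − E°(Ag⁺/Ag).
So E°(NO₃⁻/NO) = E°cell + E°(Ag⁺/Ag) = +0.160 + (+0.80) = +0.96 V.

+0.96 V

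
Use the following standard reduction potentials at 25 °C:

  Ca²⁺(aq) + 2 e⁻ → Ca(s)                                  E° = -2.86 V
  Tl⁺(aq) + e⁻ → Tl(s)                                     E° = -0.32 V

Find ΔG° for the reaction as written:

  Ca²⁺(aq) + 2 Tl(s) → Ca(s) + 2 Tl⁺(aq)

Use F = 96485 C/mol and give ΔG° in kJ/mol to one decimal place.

As written, Ca²⁺/Ca is reduced (cathode) and Tl⁺/Tl is oxidised (anode), so E°cell = (-2.86) − (-0.32) = -2.54 V.
Balancing electrons gives n = 2.
ΔG° = −nFE° = −(2)(96485)(-2.54) = 490,144 J = +490.1 kJ/mol.

+490.1 kJ/mol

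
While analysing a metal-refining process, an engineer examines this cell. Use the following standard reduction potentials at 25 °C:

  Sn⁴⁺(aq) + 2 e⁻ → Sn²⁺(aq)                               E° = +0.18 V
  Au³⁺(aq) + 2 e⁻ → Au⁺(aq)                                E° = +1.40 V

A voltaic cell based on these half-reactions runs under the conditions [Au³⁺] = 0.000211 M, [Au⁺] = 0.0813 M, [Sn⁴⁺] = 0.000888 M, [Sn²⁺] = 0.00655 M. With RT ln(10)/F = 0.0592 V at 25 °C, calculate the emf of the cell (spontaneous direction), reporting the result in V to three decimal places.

Au³⁺/Au⁺ is the cathode (higher E°), Sn⁴⁺/Sn²⁺ the anode: E°cell = +1.40 − (+0.18) = +1.22 V, n = 2.
Overall: Au³⁺(aq) + Sn²⁺(aq) → Au⁺(aq) + Sn⁴⁺(aq)
Q = [Au⁺]·[Sn⁴⁺] / ([Au³⁺]·[Sn²⁺]); log Q = 1.718.
E = E° − (0.0592/n) log Q = +1.22 − (0.0592/2)(1.718) = +1.169 V.

+1.169 V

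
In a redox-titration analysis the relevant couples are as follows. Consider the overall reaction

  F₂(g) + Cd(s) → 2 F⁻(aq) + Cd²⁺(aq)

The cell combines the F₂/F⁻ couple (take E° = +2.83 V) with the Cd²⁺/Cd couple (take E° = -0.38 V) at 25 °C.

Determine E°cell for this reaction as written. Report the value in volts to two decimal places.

The F₂/F⁻ couple has the higher reduction potential, so it is the cathode; Cd²⁺/Cd is oxidised at the anode.
E°cell = E°(cathode) − E°(anode) = (+2.83) − (-0.38) = +3.21 V.

+3.21 V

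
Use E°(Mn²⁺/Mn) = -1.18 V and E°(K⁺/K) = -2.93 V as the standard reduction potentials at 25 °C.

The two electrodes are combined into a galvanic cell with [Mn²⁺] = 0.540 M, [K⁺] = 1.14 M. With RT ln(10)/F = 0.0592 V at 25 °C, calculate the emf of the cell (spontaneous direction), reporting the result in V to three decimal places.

Mn²⁺/Mn is the cathode (higher E°), K⁺/K the anode: E°cell = -1.18 − (-2.93) = +1.75 V, n = 2.
Overall: Mn²⁺(aq) + 2 K(s) → Mn(s) + 2 K⁺(aq)
Q = [K⁺]^2 / ([Mn²⁺]); log Q = 0.381.
E = E° − (0.0592/n) log Q = +1.75 − (0.0592/2)(0.381) = +1.739 V.

+1.739 V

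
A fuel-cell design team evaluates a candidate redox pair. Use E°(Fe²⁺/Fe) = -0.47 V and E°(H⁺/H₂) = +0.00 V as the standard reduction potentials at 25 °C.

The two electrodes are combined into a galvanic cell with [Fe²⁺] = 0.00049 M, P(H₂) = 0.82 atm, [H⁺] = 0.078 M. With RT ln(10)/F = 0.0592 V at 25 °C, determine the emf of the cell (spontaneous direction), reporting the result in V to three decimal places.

H⁺/H₂ is the cathode (higher E°), Fe²⁺/Fe the anode: E°cell = +0.00 − (-0.47) = +0.47 V, n = 2.
Overall: 2 H⁺(aq) + Fe(s) → H₂(g) + Fe²⁺(aq)
Q = P(H₂)·[Fe²⁺] / ([H⁺]^2); log Q = -1.180.
E = E° − (0.0592/n) log Q = +0.47 − (0.0592/2)(-1.180) = +0.505 V.

+0.505 V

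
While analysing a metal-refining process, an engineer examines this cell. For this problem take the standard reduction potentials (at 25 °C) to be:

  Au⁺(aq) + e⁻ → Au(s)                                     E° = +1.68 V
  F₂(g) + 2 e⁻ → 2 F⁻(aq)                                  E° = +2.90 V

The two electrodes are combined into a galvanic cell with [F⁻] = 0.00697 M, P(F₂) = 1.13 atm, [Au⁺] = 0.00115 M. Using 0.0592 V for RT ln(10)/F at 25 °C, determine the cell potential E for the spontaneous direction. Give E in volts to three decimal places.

+1.523 V

F₂/F⁻ is the cathode (higher E°), Au⁺/Au the anode: E°cell = +2.90 − (+1.68) = +1.22 V, n = 2.
Overall: F₂(g) + 2 Au(s) → 2 F⁻(aq) + 2 Au⁺(aq)
Q = [F⁻]^2·[Au⁺]^2 / (P(F₂)); log Q = -10.245.
E = E° − (0.0592/n) log Q = +1.22 − (0.0592/2)(-10.245) = +1.523 V.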